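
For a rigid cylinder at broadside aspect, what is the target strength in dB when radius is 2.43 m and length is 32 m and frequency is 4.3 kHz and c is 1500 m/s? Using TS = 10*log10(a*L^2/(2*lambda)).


35.52 dB


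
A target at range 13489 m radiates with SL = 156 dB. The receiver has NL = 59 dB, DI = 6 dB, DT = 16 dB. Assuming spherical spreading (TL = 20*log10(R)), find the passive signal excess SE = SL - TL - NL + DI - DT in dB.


4.4 dB


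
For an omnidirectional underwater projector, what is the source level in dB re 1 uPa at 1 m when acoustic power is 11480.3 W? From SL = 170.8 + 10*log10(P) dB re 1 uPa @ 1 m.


SL = 170.8 + 10*log10(11480.3) = 170.8 + 40.6 = 211.4

211.4 dB


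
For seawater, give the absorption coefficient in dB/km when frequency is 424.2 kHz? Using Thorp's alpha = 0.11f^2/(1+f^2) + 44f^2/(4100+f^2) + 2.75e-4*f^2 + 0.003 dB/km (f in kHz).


f^2 = 179945.64
alpha = 0.11*179945.64/(1+179945.64) + 44*179945.64/(4100+179945.64) + 2.75e-4*179945.64 + 0.003 = 92.618

92.618 dB/km


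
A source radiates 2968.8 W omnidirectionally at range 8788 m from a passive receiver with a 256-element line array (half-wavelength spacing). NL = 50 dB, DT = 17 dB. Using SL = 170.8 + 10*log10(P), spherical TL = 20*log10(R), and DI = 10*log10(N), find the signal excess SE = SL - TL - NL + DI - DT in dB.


Step 1: SL = 170.8 + 10*log10(2968.8) = 205.53 dB
Step 2: TL = 20*log10(8788) = 78.88 dB
Step 3: DI = 10*log10(256) = 24.08 dB
Step 4: SE = SL - TL - NL + DI - DT = 205.53 - 78.88 - 50 + 24.08 - 17 = 83.73

83.73 dB


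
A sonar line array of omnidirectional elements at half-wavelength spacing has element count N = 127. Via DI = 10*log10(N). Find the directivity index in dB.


21.04 dB


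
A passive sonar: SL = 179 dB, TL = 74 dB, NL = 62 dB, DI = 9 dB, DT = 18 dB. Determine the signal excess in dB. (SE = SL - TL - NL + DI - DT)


SE = SL - TL - NL + DI - DT = 179 - 74 - 62 + 9 - 18 = 34

34 dB


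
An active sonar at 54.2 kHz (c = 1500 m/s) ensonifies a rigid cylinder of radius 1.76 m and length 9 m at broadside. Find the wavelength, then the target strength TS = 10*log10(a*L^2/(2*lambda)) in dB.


Step 1: lambda = c/f = 1500/54200 = 0.02768 m
Step 2: TS = 10*log10(a*L^2/(2*lambda)) = 10*log10(1.76*9^2/(2*0.02768)) = 34.11

34.11 dB


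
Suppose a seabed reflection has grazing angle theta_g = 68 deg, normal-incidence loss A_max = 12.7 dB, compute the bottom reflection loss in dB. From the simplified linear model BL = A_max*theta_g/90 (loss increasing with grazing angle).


9.6 dB


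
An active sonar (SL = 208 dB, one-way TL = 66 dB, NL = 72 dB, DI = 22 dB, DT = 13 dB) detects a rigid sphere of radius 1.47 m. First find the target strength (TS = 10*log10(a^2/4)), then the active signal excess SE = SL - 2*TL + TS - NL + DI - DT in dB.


Step 1: TS = 10*log10(1.47^2/4) = -2.67 dB
Step 2: SE = SL - 2*TL + TS - NL + DI - DT = 208 - 2*66 + (-2.67) - 72 + 22 - 13 = 10.33

10.33 dB


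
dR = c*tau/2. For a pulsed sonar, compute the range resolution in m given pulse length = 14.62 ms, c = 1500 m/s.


10.965 m


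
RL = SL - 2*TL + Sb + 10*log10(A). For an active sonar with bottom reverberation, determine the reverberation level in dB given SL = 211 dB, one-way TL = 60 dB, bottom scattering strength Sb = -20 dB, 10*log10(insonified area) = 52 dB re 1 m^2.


RL = SL - 2*TL + Sb + 10*log10(A) = 211 - 2*60 + (-20) + 52 = 123

123 dB


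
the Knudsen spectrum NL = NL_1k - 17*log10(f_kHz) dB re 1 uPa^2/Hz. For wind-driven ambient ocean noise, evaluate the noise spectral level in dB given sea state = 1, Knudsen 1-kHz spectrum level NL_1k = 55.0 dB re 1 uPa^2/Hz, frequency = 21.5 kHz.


32.35 dB


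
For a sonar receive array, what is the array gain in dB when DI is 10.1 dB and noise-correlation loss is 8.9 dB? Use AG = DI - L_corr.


AG = DI - L_corr = 10.1 - 8.9 = 1.2

1.2 dB


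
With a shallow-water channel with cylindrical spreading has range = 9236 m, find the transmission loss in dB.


39.65 dB


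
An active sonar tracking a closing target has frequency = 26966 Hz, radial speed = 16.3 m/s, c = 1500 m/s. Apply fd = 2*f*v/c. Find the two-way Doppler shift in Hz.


fd = 2*f*v/c = 2 * 26966 * 16.3 / 1500 = 586.06

586.06 Hz


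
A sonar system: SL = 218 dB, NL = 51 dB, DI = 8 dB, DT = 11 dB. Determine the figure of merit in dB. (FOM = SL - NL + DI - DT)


FOM = SL - NL + DI - DT = 218 - 51 + 8 - 11 = 164

164 dB


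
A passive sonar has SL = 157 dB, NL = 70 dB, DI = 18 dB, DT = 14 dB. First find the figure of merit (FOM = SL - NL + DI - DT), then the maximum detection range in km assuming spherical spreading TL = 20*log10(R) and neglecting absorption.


Step 1: FOM = SL - NL + DI - DT = 157 - 70 + 18 - 14 = 91 dB
Step 2: at max range FOM = TL = 20*log10(R), so R = 10^(91/20) = 35481.34 m = 35.48 km

35.48 km


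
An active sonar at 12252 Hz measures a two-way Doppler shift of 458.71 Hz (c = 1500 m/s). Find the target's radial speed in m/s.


From fd = 2*f*v/c, v = c*fd/(2*f) = 1500 * 458.71 / (2*12252) = 28.08

28.08 m/s


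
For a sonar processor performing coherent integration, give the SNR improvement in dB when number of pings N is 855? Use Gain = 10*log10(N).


Gain = 10*log10(855) = 29.32

29.32 dB


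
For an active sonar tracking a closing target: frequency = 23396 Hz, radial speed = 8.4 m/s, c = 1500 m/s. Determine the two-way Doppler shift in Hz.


262.04 Hz


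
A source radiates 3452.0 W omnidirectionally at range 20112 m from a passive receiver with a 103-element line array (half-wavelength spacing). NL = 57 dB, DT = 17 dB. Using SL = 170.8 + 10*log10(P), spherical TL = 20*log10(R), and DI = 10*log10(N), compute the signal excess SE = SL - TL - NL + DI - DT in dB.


Step 1: SL = 170.8 + 10*log10(3452.0) = 206.18 dB
Step 2: TL = 20*log10(20112) = 86.07 dB
Step 3: DI = 10*log10(103) = 20.13 dB
Step 4: SE = SL - TL - NL + DI - DT = 206.18 - 86.07 - 57 + 20.13 - 17 = 66.24

66.24 dB


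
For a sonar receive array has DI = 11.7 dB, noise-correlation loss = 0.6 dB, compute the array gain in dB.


AG = DI - L_corr = 11.7 - 0.6 = 11.1

11.1 dB


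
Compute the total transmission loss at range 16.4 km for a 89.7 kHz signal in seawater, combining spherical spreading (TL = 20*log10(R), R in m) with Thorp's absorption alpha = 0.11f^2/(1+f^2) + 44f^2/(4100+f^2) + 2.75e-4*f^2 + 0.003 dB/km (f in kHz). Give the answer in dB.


Step 1 (Thorp): alpha = 0.11*8046.09/(1+8046.09) + 44*8046.09/(4100+8046.09) + 2.75e-4*8046.09 + 0.003 = 31.4731 dB/km
Step 2: TL_spread = 20*log10(16400) = 84.3 dB
Step 3: TL_abs = alpha*R = 31.4731 * 16.4 = 516.16 dB
Step 4: TL_total = 84.3 + 516.16 = 600.46

600.46 dB


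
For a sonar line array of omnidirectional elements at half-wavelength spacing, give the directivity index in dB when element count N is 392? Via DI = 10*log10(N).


DI = 10*log10(392) = 25.93

25.93 dB


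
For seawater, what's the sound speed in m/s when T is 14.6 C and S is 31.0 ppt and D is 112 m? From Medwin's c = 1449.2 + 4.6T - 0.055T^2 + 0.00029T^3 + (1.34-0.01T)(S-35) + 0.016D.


c = 1449.2 + 4.6*14.6 - 0.055*14.6^2 + 0.00029*14.6^3 + (1.34 - 0.01*14.6)*(31.0 - 35) + 0.016*112 = 1502.55

1502.55 m/s


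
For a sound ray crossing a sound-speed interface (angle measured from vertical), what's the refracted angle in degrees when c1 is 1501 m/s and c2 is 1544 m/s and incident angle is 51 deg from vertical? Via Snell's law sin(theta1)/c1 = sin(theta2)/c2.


sin(theta2) = (c2/c1)*sin(theta1) = (1544/1501)*sin(51 deg) = 0.79941
theta2 = arcsin(0.79941) = 53.07

53.07 deg


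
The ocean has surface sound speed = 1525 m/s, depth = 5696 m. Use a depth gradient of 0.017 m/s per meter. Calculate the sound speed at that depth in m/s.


1621.832 m/s


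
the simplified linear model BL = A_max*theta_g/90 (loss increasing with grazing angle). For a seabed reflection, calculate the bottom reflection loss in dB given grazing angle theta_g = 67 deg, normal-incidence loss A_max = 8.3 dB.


6.18 dB


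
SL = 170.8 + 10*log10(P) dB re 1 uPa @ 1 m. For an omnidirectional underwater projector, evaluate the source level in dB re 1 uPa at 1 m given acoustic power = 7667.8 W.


209.65 dB


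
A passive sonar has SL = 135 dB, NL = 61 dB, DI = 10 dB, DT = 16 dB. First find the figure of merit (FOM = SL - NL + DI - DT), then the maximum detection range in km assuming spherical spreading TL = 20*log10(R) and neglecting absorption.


Step 1: FOM = SL - NL + DI - DT = 135 - 61 + 10 - 16 = 68 dB
Step 2: at max range FOM = TL = 20*log10(R), so R = 10^(68/20) = 2511.89 m = 2.51 km

2.51 km


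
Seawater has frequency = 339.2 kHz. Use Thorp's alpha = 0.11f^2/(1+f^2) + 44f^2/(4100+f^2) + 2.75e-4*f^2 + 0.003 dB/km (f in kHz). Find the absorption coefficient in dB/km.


f^2 = 115056.64
alpha = 0.11*115056.64/(1+115056.64) + 44*115056.64/(4100+115056.64) + 2.75e-4*115056.64 + 0.003 = 74.24

74.24 dB/km


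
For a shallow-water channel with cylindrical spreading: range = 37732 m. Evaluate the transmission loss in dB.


TL = 10*log10(37732) = 45.77

45.77 dB


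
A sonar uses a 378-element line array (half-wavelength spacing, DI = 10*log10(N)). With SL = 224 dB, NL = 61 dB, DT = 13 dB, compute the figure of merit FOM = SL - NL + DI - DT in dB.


175.77 dB


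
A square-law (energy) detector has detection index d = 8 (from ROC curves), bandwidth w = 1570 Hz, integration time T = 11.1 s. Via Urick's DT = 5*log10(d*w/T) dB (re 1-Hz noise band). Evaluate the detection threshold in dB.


15.27 dB


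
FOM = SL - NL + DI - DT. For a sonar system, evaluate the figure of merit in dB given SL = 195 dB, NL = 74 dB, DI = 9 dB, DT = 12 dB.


118 dB


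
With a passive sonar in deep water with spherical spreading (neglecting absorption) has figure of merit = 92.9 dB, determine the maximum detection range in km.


44.16 km


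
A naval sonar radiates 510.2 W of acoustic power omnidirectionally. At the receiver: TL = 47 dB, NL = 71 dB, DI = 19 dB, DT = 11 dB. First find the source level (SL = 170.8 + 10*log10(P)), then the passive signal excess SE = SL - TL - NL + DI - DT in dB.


Step 1: SL = 170.8 + 10*log10(510.2) = 197.88 dB
Step 2: SE = SL - TL - NL + DI - DT = 197.88 - 47 - 71 + 19 - 11 = 87.88

87.88 dB


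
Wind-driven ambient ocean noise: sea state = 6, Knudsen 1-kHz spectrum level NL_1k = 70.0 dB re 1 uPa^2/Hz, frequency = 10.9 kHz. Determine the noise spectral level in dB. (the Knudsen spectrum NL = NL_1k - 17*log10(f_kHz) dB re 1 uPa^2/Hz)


52.36 dB


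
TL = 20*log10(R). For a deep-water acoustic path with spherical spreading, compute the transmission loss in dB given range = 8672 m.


TL = 20*log10(8672) = 78.76

78.76 dB


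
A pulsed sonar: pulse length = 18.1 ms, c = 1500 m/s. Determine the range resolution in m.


dR = c*tau/2 = 1500 * 18.1e-3 / 2 = 13.575

13.575 m


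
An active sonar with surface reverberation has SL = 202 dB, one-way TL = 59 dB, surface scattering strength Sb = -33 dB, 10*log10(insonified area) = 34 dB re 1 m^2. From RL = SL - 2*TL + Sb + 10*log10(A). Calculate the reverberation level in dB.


RL = SL - 2*TL + Sb + 10*log10(A) = 202 - 2*59 + (-33) + 34 = 85

85 dB


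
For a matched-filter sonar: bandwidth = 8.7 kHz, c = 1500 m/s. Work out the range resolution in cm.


dR = c/(2*BW) = 1500 / (2 * 8.7e3) = 0.0862 m = 8.62 cm

8.62 cm


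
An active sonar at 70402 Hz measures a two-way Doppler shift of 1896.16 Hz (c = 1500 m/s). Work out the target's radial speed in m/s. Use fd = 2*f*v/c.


From fd = 2*f*v/c, v = c*fd/(2*f) = 1500 * 1896.16 / (2*70402) = 20.2

20.2 m/s


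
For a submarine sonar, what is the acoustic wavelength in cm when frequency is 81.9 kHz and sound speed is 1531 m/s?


lambda = c/f = 1531 / 81900 = 0.0187 m = 1.87 cm

1.87 cm


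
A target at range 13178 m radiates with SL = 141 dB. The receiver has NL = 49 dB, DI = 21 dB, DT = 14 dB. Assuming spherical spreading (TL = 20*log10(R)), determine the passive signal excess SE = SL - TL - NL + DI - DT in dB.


Step 1: TL = 20*log10(13178) = 82.4 dB
Step 2: SE = 141 - 82.4 - 49 + 21 - 14 = 16.6

16.6 dB


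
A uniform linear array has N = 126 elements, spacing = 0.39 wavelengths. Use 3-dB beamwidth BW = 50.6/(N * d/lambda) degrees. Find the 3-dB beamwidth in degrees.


BW = 50.6 / (126 * 0.39) = 50.6 / 49.14 = 1.03

1.03 deg


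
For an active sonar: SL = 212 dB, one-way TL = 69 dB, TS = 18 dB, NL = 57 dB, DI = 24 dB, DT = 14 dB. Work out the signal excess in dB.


SE = SL - 2*TL + TS - NL + DI - DT = 212 - 2*69 + (18) - 57 + 24 - 14 = 45

45 dB


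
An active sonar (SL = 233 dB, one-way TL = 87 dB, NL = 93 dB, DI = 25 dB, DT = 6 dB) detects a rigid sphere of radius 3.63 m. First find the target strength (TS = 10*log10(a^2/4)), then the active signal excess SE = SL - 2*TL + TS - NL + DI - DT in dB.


Step 1: TS = 10*log10(3.63^2/4) = 5.18 dB
Step 2: SE = SL - 2*TL + TS - NL + DI - DT = 233 - 2*87 + (5.18) - 93 + 25 - 6 = -9.82

-9.82 dB


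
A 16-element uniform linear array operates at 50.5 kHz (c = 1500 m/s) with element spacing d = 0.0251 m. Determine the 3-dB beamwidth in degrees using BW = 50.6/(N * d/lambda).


Step 1: lambda = 1500/50500 = 0.0297 m
Step 2: d/lambda = 0.0251/0.0297 = 0.8451
Step 3: BW = 50.6/(N * d/lambda) = 50.6/(16 * 0.8451) = 3.74

3.74 deg


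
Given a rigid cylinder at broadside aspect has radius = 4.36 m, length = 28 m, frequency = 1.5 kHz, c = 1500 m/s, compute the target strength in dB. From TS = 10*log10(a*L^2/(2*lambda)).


lambda = 1500/1500 = 1.0 m
TS = 10*log10(4.36*28^2/(2*1.0)) = 32.33

32.33 dB


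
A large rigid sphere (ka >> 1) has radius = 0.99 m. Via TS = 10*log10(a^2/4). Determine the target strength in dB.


TS = 10*log10(0.99^2 / 4) = 10*log10(0.245025) = -6.11

-6.11 dB


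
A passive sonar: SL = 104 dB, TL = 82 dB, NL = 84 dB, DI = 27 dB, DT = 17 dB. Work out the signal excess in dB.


SE = SL - TL - NL + DI - DT = 104 - 82 - 84 + 27 - 17 = -52

-52 dB


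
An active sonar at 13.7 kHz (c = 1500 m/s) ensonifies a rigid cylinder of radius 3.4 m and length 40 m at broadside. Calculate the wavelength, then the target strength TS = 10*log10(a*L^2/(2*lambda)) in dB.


Step 1: lambda = c/f = 1500/13700 = 0.10949 m
Step 2: TS = 10*log10(a*L^2/(2*lambda)) = 10*log10(3.4*40^2/(2*0.10949)) = 43.95

43.95 dB


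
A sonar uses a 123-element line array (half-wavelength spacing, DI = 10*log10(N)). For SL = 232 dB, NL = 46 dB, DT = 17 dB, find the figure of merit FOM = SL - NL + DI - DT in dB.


Step 1: DI = 10*log10(123) = 20.9 dB
Step 2: FOM = SL - NL + DI - DT = 232 - 46 + 20.9 - 17 = 189.9

189.9 dB


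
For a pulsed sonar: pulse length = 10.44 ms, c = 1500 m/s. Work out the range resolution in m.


7.83 m


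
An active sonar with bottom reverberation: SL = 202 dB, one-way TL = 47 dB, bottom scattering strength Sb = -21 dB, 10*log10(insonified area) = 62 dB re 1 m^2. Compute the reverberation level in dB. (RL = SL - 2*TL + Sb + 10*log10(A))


149 dB


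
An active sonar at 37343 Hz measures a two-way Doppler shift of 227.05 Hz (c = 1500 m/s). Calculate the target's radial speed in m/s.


From fd = 2*f*v/c, v = c*fd/(2*f) = 1500 * 227.05 / (2*37343) = 4.56

4.56 m/s


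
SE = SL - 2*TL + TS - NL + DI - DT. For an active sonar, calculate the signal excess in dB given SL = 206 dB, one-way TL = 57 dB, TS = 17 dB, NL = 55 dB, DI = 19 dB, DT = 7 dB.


SE = SL - 2*TL + TS - NL + DI - DT = 206 - 2*57 + (17) - 55 + 19 - 7 = 66

66 dB


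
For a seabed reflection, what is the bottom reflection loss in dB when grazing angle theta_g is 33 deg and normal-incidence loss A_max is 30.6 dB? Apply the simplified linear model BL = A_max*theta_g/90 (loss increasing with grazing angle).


BL = A_max * theta_g / 90 = 30.6 * 33 / 90 = 11.22

11.22 dB


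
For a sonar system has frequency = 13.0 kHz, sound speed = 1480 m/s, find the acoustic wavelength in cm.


lambda = c/f = 1480 / 13000 = 0.1138 m = 11.38 cm

11.38 cm


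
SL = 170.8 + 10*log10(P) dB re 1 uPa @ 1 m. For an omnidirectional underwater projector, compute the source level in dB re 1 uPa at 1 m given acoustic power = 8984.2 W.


SL = 170.8 + 10*log10(8984.2) = 170.8 + 39.53 = 210.33

210.33 dB


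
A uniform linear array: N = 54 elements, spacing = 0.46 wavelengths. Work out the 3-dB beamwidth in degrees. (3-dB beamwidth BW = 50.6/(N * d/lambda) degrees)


BW = 50.6 / (54 * 0.46) = 50.6 / 24.84 = 2.04

2.04 deg


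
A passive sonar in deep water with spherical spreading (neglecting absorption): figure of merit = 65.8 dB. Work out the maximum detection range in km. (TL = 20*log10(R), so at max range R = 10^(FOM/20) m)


At max range FOM = TL, so 20*log10(R) = 65.8
R = 10^(65.8/20) = 1949.84 m = 1.95 km

1.95 km


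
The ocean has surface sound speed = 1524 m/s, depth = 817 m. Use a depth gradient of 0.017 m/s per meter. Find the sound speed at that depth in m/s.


1537.889 m/s


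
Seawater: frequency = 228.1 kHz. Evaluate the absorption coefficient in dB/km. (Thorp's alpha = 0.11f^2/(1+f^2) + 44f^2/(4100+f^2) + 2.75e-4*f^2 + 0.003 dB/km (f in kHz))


55.207 dB/km


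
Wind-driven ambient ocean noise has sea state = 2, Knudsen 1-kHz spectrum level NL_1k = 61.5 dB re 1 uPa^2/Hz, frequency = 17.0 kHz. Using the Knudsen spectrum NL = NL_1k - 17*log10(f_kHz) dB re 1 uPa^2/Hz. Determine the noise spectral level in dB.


NL = NL_1k - 17*log10(f_kHz) = 61.5 - 17*log10(17.0) = 61.5 - (20.92) = 40.58

40.58 dB


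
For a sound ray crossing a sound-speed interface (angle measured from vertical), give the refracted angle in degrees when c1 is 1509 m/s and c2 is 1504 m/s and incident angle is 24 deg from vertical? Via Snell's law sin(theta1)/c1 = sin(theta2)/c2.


sin(theta2) = (c2/c1)*sin(theta1) = (1504/1509)*sin(24 deg) = 0.40539
theta2 = arcsin(0.40539) = 23.92

23.92 deg


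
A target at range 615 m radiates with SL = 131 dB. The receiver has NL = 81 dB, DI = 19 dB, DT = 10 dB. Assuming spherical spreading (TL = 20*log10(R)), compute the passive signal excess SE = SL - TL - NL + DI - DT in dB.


Step 1: TL = 20*log10(615) = 55.78 dB
Step 2: SE = 131 - 55.78 - 81 + 19 - 10 = 3.22

3.22 dB


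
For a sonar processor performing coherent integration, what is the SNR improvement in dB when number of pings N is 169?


Gain = 10*log10(169) = 22.28

22.28 dB


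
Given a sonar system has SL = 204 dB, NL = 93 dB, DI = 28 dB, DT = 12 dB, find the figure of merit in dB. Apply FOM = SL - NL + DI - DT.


FOM = SL - NL + DI - DT = 204 - 93 + 28 - 12 = 127

127 dB


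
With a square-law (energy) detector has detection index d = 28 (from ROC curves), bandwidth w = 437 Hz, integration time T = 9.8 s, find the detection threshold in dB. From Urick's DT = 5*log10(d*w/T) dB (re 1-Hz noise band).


DT = 5*log10(d*w/T) = 5*log10(28 * 437 / 9.8) = 5*log10(1248.57) = 15.48

15.48 dB


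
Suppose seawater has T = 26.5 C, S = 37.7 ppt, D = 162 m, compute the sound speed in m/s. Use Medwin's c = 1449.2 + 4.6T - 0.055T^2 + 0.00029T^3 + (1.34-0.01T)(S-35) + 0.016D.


1543.37 m/s


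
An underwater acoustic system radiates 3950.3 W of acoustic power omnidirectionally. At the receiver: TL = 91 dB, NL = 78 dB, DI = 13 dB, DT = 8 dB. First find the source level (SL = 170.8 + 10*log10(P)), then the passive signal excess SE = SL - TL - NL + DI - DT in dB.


Step 1: SL = 170.8 + 10*log10(3950.3) = 206.77 dB
Step 2: SE = SL - TL - NL + DI - DT = 206.77 - 91 - 78 + 13 - 8 = 42.77

42.77 dB


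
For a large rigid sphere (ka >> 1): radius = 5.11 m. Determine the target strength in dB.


TS = 10*log10(5.11^2 / 4) = 10*log10(6.528025) = 8.15

8.15 dB


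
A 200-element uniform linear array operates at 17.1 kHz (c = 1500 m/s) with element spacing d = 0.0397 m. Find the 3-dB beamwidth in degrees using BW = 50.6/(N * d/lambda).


0.56 deg


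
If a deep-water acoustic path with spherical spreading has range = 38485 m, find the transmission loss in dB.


TL = 20*log10(38485) = 91.71

91.71 dB


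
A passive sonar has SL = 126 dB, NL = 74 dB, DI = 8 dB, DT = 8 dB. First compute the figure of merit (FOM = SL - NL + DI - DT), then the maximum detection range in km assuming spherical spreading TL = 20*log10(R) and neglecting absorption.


Step 1: FOM = SL - NL + DI - DT = 126 - 74 + 8 - 8 = 52 dB
Step 2: at max range FOM = TL = 20*log10(R), so R = 10^(52/20) = 398.11 m = 0.4 km

0.4 km


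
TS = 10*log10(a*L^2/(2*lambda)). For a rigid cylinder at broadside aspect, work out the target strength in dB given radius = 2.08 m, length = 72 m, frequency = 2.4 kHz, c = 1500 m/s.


39.36 dB


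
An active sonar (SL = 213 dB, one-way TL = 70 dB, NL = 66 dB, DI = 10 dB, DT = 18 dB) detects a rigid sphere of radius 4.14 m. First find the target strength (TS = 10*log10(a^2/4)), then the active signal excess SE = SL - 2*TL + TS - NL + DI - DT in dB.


Step 1: TS = 10*log10(4.14^2/4) = 6.32 dB
Step 2: SE = SL - 2*TL + TS - NL + DI - DT = 213 - 2*70 + (6.32) - 66 + 10 - 18 = 5.32

5.32 dB


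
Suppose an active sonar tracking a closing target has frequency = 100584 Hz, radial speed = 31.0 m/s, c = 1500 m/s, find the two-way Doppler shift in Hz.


fd = 2*f*v/c = 2 * 100584 * 31.0 / 1500 = 4157.47

4157.47 Hz


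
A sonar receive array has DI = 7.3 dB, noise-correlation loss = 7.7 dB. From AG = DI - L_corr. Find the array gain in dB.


AG = DI - L_corr = 7.3 - 7.7 = -0.4

-0.4 dB


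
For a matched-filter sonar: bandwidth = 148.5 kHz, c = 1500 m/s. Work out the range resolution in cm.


0.51 cm


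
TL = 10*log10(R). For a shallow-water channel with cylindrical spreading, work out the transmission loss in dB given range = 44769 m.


46.51 dB


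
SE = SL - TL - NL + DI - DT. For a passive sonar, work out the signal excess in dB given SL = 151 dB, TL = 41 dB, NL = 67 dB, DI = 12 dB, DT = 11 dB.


SE = SL - TL - NL + DI - DT = 151 - 41 - 67 + 12 - 11 = 44

44 dB


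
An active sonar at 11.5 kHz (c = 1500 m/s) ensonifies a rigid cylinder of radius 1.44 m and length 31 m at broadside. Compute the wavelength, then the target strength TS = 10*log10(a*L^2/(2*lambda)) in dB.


Step 1: lambda = c/f = 1500/11500 = 0.13043 m
Step 2: TS = 10*log10(a*L^2/(2*lambda)) = 10*log10(1.44*31^2/(2*0.13043)) = 37.25

37.25 dB


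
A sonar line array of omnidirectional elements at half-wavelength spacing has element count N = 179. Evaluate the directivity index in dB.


22.53 dB


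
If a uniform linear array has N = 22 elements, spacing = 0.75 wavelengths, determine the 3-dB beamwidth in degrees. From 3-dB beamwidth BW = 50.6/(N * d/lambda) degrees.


BW = 50.6 / (22 * 0.75) = 50.6 / 16.5 = 3.07

3.07 deg


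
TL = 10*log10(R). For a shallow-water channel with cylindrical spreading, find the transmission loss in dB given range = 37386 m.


45.73 dB


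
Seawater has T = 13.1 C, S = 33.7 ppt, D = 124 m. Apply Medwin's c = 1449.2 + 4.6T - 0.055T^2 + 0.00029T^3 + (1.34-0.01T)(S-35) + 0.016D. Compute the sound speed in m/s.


c = 1449.2 + 4.6*13.1 - 0.055*13.1^2 + 0.00029*13.1^3 + (1.34 - 0.01*13.1)*(33.7 - 35) + 0.016*124 = 1501.09

1501.09 m/s


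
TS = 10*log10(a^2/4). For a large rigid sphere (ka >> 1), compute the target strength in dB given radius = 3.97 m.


5.96 dB


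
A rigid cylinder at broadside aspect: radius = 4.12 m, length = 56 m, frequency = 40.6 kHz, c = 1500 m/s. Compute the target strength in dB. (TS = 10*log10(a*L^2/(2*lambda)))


52.43 dB


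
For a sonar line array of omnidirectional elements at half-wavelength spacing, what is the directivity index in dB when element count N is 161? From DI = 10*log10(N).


DI = 10*log10(161) = 22.07

22.07 dB


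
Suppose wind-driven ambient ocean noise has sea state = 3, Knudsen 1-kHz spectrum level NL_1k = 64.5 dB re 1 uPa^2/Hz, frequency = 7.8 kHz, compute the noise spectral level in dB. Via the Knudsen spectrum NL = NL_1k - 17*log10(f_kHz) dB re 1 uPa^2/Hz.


49.33 dB


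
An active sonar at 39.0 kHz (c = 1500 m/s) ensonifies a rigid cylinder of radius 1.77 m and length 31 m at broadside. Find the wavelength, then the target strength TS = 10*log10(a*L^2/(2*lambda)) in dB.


Step 1: lambda = c/f = 1500/39000 = 0.03846 m
Step 2: TS = 10*log10(a*L^2/(2*lambda)) = 10*log10(1.77*31^2/(2*0.03846)) = 43.45

43.45 dB


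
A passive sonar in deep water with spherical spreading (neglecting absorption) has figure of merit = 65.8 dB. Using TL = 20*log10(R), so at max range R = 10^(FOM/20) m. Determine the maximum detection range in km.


At max range FOM = TL, so 20*log10(R) = 65.8
R = 10^(65.8/20) = 1949.84 m = 1.95 km

1.95 km


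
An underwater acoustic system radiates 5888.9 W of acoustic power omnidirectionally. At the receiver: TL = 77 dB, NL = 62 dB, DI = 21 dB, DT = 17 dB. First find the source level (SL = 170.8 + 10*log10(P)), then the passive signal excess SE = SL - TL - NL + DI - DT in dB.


Step 1: SL = 170.8 + 10*log10(5888.9) = 208.5 dB
Step 2: SE = SL - TL - NL + DI - DT = 208.5 - 77 - 62 + 21 - 17 = 73.5

73.5 dB


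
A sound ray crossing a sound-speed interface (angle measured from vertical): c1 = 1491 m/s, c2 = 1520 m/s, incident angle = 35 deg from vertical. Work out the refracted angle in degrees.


sin(theta2) = (c2/c1)*sin(theta1) = (1520/1491)*sin(35 deg) = 0.58473
theta2 = arcsin(0.58473) = 35.78

35.78 deg


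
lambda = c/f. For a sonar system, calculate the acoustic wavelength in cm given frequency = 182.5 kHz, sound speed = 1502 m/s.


0.82 cm


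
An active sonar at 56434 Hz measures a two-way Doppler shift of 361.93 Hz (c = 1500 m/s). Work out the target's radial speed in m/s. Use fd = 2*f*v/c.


From fd = 2*f*v/c, v = c*fd/(2*f) = 1500 * 361.93 / (2*56434) = 4.81

4.81 m/s


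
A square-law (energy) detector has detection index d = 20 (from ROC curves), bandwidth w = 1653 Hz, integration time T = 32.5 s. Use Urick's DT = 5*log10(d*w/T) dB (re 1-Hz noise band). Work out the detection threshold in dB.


15.04 dB


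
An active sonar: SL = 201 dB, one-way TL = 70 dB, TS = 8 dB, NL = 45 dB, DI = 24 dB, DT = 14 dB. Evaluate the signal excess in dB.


SE = SL - 2*TL + TS - NL + DI - DT = 201 - 2*70 + (8) - 45 + 24 - 14 = 34

34 dB


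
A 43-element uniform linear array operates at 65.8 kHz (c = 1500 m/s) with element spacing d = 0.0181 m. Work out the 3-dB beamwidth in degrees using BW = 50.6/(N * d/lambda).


Step 1: lambda = 1500/65800 = 0.0228 m
Step 2: d/lambda = 0.0181/0.0228 = 0.7939
Step 3: BW = 50.6/(N * d/lambda) = 50.6/(43 * 0.7939) = 1.48

1.48 deg


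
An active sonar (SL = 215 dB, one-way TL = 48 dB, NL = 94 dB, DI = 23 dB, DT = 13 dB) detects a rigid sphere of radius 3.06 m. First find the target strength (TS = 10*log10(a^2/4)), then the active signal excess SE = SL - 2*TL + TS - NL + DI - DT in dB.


Step 1: TS = 10*log10(3.06^2/4) = 3.69 dB
Step 2: SE = SL - 2*TL + TS - NL + DI - DT = 215 - 2*48 + (3.69) - 94 + 23 - 13 = 38.69

38.69 dB


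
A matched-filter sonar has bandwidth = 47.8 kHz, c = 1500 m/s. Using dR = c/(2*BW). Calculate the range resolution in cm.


1.57 cm


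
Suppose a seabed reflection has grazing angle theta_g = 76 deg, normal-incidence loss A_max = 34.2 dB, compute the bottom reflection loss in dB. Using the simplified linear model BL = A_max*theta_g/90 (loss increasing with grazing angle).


BL = A_max * theta_g / 90 = 34.2 * 76 / 90 = 28.88

28.88 dB


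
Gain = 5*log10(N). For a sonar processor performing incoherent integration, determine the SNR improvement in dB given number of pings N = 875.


Gain = 5*log10(875) = 14.71

14.71 dB


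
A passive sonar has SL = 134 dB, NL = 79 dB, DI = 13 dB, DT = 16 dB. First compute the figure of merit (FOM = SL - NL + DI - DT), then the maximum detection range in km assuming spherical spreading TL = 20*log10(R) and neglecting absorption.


Step 1: FOM = SL - NL + DI - DT = 134 - 79 + 13 - 16 = 52 dB
Step 2: at max range FOM = TL = 20*log10(R), so R = 10^(52/20) = 398.11 m = 0.4 km

0.4 km


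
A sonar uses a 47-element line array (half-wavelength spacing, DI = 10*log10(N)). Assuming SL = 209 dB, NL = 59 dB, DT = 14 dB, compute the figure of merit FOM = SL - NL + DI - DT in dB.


Step 1: DI = 10*log10(47) = 16.72 dB
Step 2: FOM = SL - NL + DI - DT = 209 - 59 + 16.72 - 14 = 152.72

152.72 dB


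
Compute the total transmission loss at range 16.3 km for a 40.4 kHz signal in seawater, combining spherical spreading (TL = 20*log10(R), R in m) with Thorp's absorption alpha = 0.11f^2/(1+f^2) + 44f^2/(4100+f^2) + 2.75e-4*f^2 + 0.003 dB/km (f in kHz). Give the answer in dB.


Step 1 (Thorp): alpha = 0.11*1632.16/(1+1632.16) + 44*1632.16/(4100+1632.16) + 2.75e-4*1632.16 + 0.003 = 13.0902 dB/km
Step 2: TL_spread = 20*log10(16300) = 84.24 dB
Step 3: TL_abs = alpha*R = 13.0902 * 16.3 = 213.37 dB
Step 4: TL_total = 84.24 + 213.37 = 297.61

297.61 dB


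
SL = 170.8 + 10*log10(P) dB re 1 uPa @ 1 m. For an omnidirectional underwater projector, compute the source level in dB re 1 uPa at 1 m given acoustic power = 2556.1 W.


SL = 170.8 + 10*log10(2556.1) = 170.8 + 34.08 = 204.88

204.88 dB


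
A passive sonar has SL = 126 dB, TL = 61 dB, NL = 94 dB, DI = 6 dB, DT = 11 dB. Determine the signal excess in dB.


-34 dB


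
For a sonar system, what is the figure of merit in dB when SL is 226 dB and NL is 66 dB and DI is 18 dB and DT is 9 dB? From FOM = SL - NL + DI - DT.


FOM = SL - NL + DI - DT = 226 - 66 + 18 - 9 = 169

169 dB


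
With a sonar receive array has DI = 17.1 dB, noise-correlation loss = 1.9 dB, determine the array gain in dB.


AG = DI - L_corr = 17.1 - 1.9 = 15.2

15.2 dB


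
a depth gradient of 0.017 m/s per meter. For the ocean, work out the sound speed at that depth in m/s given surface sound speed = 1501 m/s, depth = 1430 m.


1525.31 m/s


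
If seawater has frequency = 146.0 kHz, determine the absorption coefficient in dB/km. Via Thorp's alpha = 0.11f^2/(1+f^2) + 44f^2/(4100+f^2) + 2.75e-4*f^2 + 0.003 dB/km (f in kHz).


f^2 = 21316.0
alpha = 0.11*21316.0/(1+21316.0) + 44*21316.0/(4100+21316.0) + 2.75e-4*21316.0 + 0.003 = 42.877

42.877 dB/km


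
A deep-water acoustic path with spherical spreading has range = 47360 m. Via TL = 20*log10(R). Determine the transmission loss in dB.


TL = 20*log10(47360) = 93.51

93.51 dB


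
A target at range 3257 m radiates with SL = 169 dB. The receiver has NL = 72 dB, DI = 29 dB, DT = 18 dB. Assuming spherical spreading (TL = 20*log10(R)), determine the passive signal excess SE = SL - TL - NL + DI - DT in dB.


Step 1: TL = 20*log10(3257) = 70.26 dB
Step 2: SE = 169 - 70.26 - 72 + 29 - 18 = 37.74

37.74 dB


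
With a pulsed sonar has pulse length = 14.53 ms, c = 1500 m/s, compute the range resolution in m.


10.8975 m


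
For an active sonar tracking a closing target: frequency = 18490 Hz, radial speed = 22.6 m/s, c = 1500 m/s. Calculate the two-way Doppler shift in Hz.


557.17 Hz


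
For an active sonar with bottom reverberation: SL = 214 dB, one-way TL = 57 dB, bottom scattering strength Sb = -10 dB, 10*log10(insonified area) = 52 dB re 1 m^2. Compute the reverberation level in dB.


RL = SL - 2*TL + Sb + 10*log10(A) = 214 - 2*57 + (-10) + 52 = 142

142 dB


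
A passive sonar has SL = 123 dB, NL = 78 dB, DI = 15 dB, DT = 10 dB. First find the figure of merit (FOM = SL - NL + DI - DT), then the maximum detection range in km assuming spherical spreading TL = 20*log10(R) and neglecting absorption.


Step 1: FOM = SL - NL + DI - DT = 123 - 78 + 15 - 10 = 50 dB
Step 2: at max range FOM = TL = 20*log10(R), so R = 10^(50/20) = 316.23 m = 0.32 km

0.32 km


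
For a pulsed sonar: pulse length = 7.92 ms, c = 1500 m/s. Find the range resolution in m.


5.94 m


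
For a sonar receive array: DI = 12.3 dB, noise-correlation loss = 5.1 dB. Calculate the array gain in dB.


7.2 dB


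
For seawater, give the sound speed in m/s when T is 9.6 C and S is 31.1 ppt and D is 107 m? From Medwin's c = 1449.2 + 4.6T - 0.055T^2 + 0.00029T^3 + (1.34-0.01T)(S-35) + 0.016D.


c = 1449.2 + 4.6*9.6 - 0.055*9.6^2 + 0.00029*9.6^3 + (1.34 - 0.01*9.6)*(31.1 - 35) + 0.016*107 = 1485.41

1485.41 m/s


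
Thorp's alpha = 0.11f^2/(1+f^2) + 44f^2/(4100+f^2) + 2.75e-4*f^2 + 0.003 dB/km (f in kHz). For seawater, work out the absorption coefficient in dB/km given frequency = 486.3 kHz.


f^2 = 236487.69
alpha = 0.11*236487.69/(1+236487.69) + 44*236487.69/(4100+236487.69) + 2.75e-4*236487.69 + 0.003 = 108.397

108.397 dB/km


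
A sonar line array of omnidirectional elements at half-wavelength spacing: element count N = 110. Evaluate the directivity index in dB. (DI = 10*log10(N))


DI = 10*log10(110) = 20.41

20.41 dB


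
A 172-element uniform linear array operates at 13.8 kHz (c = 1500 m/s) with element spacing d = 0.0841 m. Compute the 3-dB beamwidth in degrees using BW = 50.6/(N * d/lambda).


Step 1: lambda = 1500/13800 = 0.1087 m
Step 2: d/lambda = 0.0841/0.1087 = 0.7737
Step 3: BW = 50.6/(N * d/lambda) = 50.6/(172 * 0.7737) = 0.38

0.38 deg


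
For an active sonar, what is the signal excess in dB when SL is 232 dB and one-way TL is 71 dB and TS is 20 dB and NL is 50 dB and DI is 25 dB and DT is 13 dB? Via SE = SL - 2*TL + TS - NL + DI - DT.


SE = SL - 2*TL + TS - NL + DI - DT = 232 - 2*71 + (20) - 50 + 25 - 13 = 72

72 dB


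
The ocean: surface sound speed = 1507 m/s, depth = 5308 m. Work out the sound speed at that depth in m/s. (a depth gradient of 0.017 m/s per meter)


c = 1507 + 0.017 * 5308 = 1597.236

1597.236 m/s


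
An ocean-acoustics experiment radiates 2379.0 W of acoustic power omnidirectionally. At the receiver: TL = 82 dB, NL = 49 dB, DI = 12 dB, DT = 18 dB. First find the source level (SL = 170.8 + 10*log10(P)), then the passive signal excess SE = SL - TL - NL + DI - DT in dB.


Step 1: SL = 170.8 + 10*log10(2379.0) = 204.56 dB
Step 2: SE = SL - TL - NL + DI - DT = 204.56 - 82 - 49 + 12 - 18 = 67.56

67.56 dB


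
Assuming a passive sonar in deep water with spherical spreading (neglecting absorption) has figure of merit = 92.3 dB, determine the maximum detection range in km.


41.21 km


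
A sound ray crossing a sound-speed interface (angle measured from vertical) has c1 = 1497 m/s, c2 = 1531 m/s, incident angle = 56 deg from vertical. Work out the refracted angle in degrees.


sin(theta2) = (c2/c1)*sin(theta1) = (1531/1497)*sin(56 deg) = 0.84787
theta2 = arcsin(0.84787) = 57.98

57.98 deg


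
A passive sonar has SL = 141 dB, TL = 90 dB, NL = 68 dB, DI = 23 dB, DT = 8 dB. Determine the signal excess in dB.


-2 dB


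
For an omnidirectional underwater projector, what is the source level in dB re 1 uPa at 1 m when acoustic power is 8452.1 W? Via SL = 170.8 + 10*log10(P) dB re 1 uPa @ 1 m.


SL = 170.8 + 10*log10(8452.1) = 170.8 + 39.27 = 210.07

210.07 dB


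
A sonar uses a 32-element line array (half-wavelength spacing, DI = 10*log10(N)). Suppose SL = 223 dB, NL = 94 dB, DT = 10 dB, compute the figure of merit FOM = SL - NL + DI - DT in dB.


Step 1: DI = 10*log10(32) = 15.05 dB
Step 2: FOM = SL - NL + DI - DT = 223 - 94 + 15.05 - 10 = 134.05

134.05 dB


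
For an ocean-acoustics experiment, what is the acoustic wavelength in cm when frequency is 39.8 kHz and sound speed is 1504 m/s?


lambda = c/f = 1504 / 39800 = 0.0378 m = 3.78 cm

3.78 cm


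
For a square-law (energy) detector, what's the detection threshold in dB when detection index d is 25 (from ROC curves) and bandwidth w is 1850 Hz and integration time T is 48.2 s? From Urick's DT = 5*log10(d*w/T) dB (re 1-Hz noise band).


DT = 5*log10(d*w/T) = 5*log10(25 * 1850 / 48.2) = 5*log10(959.54) = 14.91

14.91 dB


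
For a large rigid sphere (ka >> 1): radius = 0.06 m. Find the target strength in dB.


TS = 10*log10(0.06^2 / 4) = 10*log10(0.0009) = -30.46

-30.46 dB


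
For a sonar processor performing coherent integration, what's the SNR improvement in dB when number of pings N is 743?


28.71 dB


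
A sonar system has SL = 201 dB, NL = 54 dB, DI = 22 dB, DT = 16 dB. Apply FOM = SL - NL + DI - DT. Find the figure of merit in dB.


FOM = SL - NL + DI - DT = 201 - 54 + 22 - 16 = 153

153 dB


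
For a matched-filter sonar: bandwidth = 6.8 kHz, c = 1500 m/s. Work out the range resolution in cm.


11.03 cm


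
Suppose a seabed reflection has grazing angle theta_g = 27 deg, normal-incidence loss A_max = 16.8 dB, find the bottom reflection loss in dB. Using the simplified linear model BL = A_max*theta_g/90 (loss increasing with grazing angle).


BL = A_max * theta_g / 90 = 16.8 * 27 / 90 = 5.04

5.04 dB


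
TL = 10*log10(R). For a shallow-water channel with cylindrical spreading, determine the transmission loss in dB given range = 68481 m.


48.36 dB


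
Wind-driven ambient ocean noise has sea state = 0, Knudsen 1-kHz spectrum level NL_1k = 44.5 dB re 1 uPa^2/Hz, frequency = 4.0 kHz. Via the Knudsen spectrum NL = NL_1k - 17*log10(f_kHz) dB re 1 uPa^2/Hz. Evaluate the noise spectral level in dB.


NL = NL_1k - 17*log10(f_kHz) = 44.5 - 17*log10(4.0) = 44.5 - (10.24) = 34.26

34.26 dB


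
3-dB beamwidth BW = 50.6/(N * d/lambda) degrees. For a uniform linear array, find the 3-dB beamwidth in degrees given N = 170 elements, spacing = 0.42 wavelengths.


BW = 50.6 / (170 * 0.42) = 50.6 / 71.4 = 0.71

0.71 deg


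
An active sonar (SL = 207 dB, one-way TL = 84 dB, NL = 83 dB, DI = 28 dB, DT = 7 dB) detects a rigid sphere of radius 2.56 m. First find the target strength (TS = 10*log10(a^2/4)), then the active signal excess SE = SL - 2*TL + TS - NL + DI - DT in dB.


Step 1: TS = 10*log10(2.56^2/4) = 2.14 dB
Step 2: SE = SL - 2*TL + TS - NL + DI - DT = 207 - 2*84 + (2.14) - 83 + 28 - 7 = -20.86

-20.86 dB


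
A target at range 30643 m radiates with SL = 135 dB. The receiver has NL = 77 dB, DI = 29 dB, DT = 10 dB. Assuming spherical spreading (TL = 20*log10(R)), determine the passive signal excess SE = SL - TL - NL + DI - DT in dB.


Step 1: TL = 20*log10(30643) = 89.73 dB
Step 2: SE = 135 - 89.73 - 77 + 29 - 10 = -12.73

-12.73 dB


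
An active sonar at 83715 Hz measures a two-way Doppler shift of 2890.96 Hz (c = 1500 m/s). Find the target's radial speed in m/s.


25.9 m/s


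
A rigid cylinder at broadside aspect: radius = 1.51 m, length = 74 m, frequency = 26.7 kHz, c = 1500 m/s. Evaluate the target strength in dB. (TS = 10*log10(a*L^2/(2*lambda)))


lambda = 1500/26700 = 0.05618 m
TS = 10*log10(1.51*74^2/(2*0.05618)) = 48.67

48.67 dB


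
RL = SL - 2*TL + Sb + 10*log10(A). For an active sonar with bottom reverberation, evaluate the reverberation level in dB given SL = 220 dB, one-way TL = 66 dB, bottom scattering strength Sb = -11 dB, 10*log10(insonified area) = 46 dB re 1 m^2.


123 dB


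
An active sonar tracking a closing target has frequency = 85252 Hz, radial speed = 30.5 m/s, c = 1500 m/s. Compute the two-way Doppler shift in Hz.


fd = 2*f*v/c = 2 * 85252 * 30.5 / 1500 = 3466.91

3466.91 Hz


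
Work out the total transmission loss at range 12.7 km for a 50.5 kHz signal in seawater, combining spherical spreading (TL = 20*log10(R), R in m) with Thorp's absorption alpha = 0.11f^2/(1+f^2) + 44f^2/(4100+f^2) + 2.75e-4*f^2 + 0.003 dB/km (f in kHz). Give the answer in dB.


Step 1 (Thorp): alpha = 0.11*2550.25/(1+2550.25) + 44*2550.25/(4100+2550.25) + 2.75e-4*2550.25 + 0.003 = 17.6875 dB/km
Step 2: TL_spread = 20*log10(12700) = 82.08 dB
Step 3: TL_abs = alpha*R = 17.6875 * 12.7 = 224.63 dB
Step 4: TL_total = 82.08 + 224.63 = 306.71

306.71 dB


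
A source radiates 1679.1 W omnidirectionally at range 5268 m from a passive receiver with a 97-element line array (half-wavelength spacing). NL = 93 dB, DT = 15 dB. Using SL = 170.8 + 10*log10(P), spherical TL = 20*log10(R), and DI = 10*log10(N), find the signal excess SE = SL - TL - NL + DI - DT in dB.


40.49 dB
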